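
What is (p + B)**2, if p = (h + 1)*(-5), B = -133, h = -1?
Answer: 17689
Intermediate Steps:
p = 0 (p = (-1 + 1)*(-5) = 0*(-5) = 0)
(p + B)**2 = (0 - 133)**2 = (-133)**2 = 17689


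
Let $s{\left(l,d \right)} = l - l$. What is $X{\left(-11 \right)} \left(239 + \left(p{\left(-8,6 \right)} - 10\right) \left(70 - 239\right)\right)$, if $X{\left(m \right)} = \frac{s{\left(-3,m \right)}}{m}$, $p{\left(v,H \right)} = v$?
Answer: $0$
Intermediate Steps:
$s{\left(l,d \right)} = 0$
$X{\left(m \right)} = 0$ ($X{\left(m \right)} = \frac{0}{m} = 0$)
$X{\left(-11 \right)} \left(239 + \left(p{\left(-8,6 \right)} - 10\right) \left(70 - 239\right)\right) = 0 \left(239 + \left(-8 - 10\right) \left(70 - 239\right)\right) = 0 \left(239 - -3042\right) = 0 \left(239 + 3042\right) = 0 \cdot 3281 = 0$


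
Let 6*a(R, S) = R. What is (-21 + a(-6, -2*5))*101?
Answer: -2222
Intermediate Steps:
a(R, S) = R/6
(-21 + a(-6, -2*5))*101 = (-21 + (⅙)*(-6))*101 = (-21 - 1)*101 = -22*101 = -2222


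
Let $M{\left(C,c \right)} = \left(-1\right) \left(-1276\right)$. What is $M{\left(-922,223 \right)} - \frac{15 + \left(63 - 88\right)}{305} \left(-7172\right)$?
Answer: $\frac{63492}{61} \approx 1040.9$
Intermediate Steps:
$M{\left(C,c \right)} = 1276$
$M{\left(-922,223 \right)} - \frac{15 + \left(63 - 88\right)}{305} \left(-7172\right) = 1276 - \frac{15 + \left(63 - 88\right)}{305} \left(-7172\right) = 1276 - \left(15 - 25\right) \frac{1}{305} \left(-7172\right) = 1276 - \left(-10\right) \frac{1}{305} \left(-7172\right) = 1276 - \left(- \frac{2}{61}\right) \left(-7172\right) = 1276 - \frac{14344}{61} = \frac{63492}{61}$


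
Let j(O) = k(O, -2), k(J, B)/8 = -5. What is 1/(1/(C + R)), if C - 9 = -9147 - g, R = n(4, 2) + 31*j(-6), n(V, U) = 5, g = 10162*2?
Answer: -30697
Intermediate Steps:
k(J, B) = -40 (k(J, B) = 8*(-5) = -40)
g = 20324
j(O) = -40
R = -1235 (R = 5 + 31*(-40) = 5 - 1240 = -1235)
C = -29462 (C = 9 + (-9147 - 1*20324) = 9 + (-9147 - 20324) = 9 - 29471 = -29462)
1/(1/(C + R)) = 1/(1/(-29462 - 1235)) = 1/(1/(-30697)) = 1/(-1/30697) = -30697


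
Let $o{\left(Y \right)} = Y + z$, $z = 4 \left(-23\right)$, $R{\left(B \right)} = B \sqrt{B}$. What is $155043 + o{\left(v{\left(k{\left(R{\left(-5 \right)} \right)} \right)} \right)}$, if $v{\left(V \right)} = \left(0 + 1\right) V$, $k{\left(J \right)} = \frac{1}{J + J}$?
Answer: $154951 + \frac{i \sqrt{5}}{50} \approx 1.5495 \cdot 10^{5} + 0.044721 i$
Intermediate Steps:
$R{\left(B \right)} = B^{\frac{3}{2}}$
$k{\left(J \right)} = \frac{1}{2 J}$
$z = -92$
$v{\left(V \right)} = V$ ($v{\left(V \right)} = 1 V = V$)
$o{\left(Y \right)} = -92 + Y$ ($o{\left(Y \right)} = Y - 92 = -92 + Y$)
$155043 + o{\left(v{\left(k{\left(R{\left(-5 \right)} \right)} \right)} \right)} = 155043 - \left(92 - \frac{1}{2 \left(-5\right)^{\frac{3}{2}}}\right) = 155043 - \left(92 - \frac{1}{2 \left(- 5 i \sqrt{5}\right)}\right) = 155043 - \left(92 - \frac{\frac{1}{25} i \sqrt{5}}{2}\right) = 155043 - \left(92 - \frac{i \sqrt{5}}{50}\right) = 154951 + \frac{i \sqrt{5}}{50}$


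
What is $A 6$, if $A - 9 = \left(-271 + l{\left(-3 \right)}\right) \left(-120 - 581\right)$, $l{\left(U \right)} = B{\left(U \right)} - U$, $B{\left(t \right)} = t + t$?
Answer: $1152498$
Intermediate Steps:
$B{\left(t \right)} = 2 t$
$l{\left(U \right)} = U$ ($l{\left(U \right)} = 2 U - U = U$)
$A = 192083$ ($A = 9 + \left(-271 - 3\right) \left(-120 - 581\right) = 9 - -192074 = 9 + 192074 = 192083$)
$A 6 = 192083 \cdot 6 = 1152498$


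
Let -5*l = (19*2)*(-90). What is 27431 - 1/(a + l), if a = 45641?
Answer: 1270741074/46325 ≈ 27431.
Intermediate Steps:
l = 684 (l = -19*2*(-90)/5 = -38*(-90)/5 = -1/5*(-3420) = 684)
27431 - 1/(a + l) = 27431 - 1/(45641 + 684) = 27431 - 1/46325 = 1270741074/46325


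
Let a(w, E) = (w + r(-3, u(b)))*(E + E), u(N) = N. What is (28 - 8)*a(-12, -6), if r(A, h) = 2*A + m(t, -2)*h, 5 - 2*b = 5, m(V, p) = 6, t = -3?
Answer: 4320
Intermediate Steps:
b = 0 (b = 5/2 - ½*5 = 5/2 - 5/2 = 0)
r(A, h) = 2*A + 6*h
a(w, E) = 2*E*(-6 + w) (a(w, E) = (w + (2*(-3) + 6*0))*(E + E) = (w + (-6 + 0))*(2*E) = (w - 6)*(2*E) = (-6 + w)*(2*E) = 2*E*(-6 + w))
(28 - 8)*a(-12, -6) = (28 - 8)*(2*(-6)*(-6 - 12)) = 20*(2*(-6)*(-18)) = 20*216 = 4320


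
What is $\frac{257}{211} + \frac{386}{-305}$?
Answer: $- \frac{3061}{64355} \approx -0.047564$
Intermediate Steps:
$\frac{257}{211} + \frac{386}{-305} = 257 \cdot \frac{1}{211} + 386 \left(- \frac{1}{305}\right) = \frac{257}{211} - \frac{386}{305} = - \frac{3061}{64355}$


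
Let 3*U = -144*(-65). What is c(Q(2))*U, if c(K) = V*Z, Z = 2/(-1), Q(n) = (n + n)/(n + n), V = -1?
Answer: 6240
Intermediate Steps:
Q(n) = 1 (Q(n) = (2*n)/((2*n)) = (2*n)*(1/(2*n)) = 1)
Z = -2 (Z = 2*(-1) = -2)
c(K) = 2 (c(K) = -1*(-2) = 2)
U = 3120 (U = (-144*(-65))/3 = (⅓)*9360 = 3120)
c(Q(2))*U = 2*3120 = 6240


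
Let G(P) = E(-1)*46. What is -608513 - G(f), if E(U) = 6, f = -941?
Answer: -608789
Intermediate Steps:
G(P) = 276 (G(P) = 6*46 = 276)
-608513 - G(f) = -608513 - 1*276 = -608513 - 276 = -608789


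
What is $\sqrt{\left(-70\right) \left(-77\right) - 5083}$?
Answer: $\sqrt{307} \approx 17.521$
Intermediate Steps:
$\sqrt{\left(-70\right) \left(-77\right) - 5083} = \sqrt{5390 - 5083} = \sqrt{307}$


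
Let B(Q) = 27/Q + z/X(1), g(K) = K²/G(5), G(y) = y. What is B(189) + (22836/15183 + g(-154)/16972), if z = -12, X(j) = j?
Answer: -1081595686/107369115 ≈ -10.074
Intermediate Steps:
g(K) = K²/5
B(Q) = -12 + 27/Q (B(Q) = 27/Q - 12/1 = 27/Q - 12*1 = 27/Q - 12 = -12 + 27/Q)
B(189) + (22836/15183 + g(-154)/16972) = (-12 + 27/189) + (22836/15183 + ((⅕)*(-154)²)/16972) = (-12 + 27*(1/189)) + (22836*(1/15183) + ((⅕)*23716)*(1/16972)) = (-12 + ⅐) + (7612/5061 + (23716/5)*(1/16972)) = -83/7 + (7612/5061 + 5929/21215) = -83/7 + 191495249/107369115 = -1081595686/107369115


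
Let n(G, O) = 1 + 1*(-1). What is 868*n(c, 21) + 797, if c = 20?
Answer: 797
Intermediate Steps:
n(G, O) = 0 (n(G, O) = 1 - 1 = 0)
868*n(c, 21) + 797 = 868*0 + 797 = 0 + 797 = 797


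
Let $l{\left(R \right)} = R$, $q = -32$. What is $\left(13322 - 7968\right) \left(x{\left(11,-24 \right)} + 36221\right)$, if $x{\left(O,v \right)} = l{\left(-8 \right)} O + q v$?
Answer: $197567954$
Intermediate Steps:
$x{\left(O,v \right)} = - 32 v - 8 O$ ($x{\left(O,v \right)} = - 8 O - 32 v = - 32 v - 8 O$)
$\left(13322 - 7968\right) \left(x{\left(11,-24 \right)} + 36221\right) = \left(13322 - 7968\right) \left(\left(\left(-32\right) \left(-24\right) - 88\right) + 36221\right) = 5354 \left(\left(768 - 88\right) + 36221\right) = 5354 \left(680 + 36221\right) = 5354 \cdot 36901 = 197567954$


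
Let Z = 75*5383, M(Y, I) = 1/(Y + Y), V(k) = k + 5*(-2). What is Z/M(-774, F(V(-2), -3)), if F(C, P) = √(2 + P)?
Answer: -624966300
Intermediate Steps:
V(k) = -10 + k (V(k) = k - 10 = -10 + k)
M(Y, I) = 1/(2*Y)
Z = 403725
Z/M(-774, F(V(-2), -3)) = 403725/(((½)/(-774))) = 403725/(((½)*(-1/774))) = 403725/(-1/1548) = 403725*(-1548) = -624966300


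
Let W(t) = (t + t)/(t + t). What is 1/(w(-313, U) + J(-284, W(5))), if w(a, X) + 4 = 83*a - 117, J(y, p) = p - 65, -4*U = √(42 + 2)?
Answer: -1/26164 ≈ -3.8220e-5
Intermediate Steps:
W(t) = 1 (W(t) = (2*t)/((2*t)) = (2*t)*(1/(2*t)) = 1)
U = -√11/2 (U = -√(42 + 2)/4 = -√11/2 ≈ -1.6583)
J(y, p) = -65 + p
w(a, X) = -121 + 83*a (w(a, X) = -4 + (83*a - 117) = -4 + (-117 + 83*a) = -121 + 83*a)
1/(w(-313, U) + J(-284, W(5))) = 1/((-121 + 83*(-313)) + (-65 + 1)) = 1/((-121 - 25979) - 64) = 1/(-26100 - 64) = 1/(-26164) = -1/26164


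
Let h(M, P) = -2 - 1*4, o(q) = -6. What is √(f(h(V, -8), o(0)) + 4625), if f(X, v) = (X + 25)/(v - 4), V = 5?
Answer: √462310/10 ≈ 67.993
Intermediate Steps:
h(M, P) = -6 (h(M, P) = -2 - 4 = -6)
f(X, v) = (25 + X)/(-4 + v)
√(f(h(V, -8), o(0)) + 4625) = √((25 - 6)/(-4 - 6) + 4625) = √(19/(-10) + 4625) = √(-⅒*19 + 4625) = √(-19/10 + 4625) = √(46231/10) = √462310/10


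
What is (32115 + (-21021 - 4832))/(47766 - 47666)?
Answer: 3131/50 ≈ 62.620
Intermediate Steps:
(32115 + (-21021 - 4832))/(47766 - 47666) = (32115 - 25853)/100 = 6262*(1/100) = 3131/50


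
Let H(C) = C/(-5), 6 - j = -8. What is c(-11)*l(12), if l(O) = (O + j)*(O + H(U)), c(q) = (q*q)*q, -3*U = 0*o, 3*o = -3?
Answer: -415272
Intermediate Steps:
o = -1 (o = (1/3)*(-3) = -1)
j = 14 (j = 6 - 1*(-8) = 6 + 8 = 14)
U = 0 (U = -0*(-1) = -1/3*0 = 0)
c(q) = q**3 (c(q) = q**2*q = q**3)
H(C) = -C/5 (H(C) = C*(-1/5) = -C/5)
l(O) = O*(14 + O) (l(O) = (O + 14)*(O - 1/5*0) = (14 + O)*(O + 0) = (14 + O)*O = O*(14 + O))
c(-11)*l(12) = (-11)**3*(12*(14 + 12)) = -15972*26 = -1331*312 = -415272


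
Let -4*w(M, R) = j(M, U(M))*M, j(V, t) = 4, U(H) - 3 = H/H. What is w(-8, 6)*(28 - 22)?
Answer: 48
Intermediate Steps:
U(H) = 4 (U(H) = 3 + H/H = 3 + 1 = 4)
w(M, R) = -M
w(-8, 6)*(28 - 22) = (-1*(-8))*(28 - 22) = 8*6 = 48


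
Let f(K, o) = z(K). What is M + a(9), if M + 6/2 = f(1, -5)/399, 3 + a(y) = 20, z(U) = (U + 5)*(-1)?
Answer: 1860/133 ≈ 13.985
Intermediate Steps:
z(U) = -5 - U (z(U) = (5 + U)*(-1) = -5 - U)
a(y) = 17 (a(y) = -3 + 20 = 17)
f(K, o) = -5 - K
M = -401/133 (M = -3 + (-5 - 1*1)/399 = -3 + (-5 - 1)*(1/399) = -3 - 6*1/399 = -3 - 2/133 = -401/133 ≈ -3.0150)
M + a(9) = -401/133 + 17 = 1860/133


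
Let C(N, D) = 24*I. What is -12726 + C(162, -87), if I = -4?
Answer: -12822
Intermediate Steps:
C(N, D) = -96 (C(N, D) = 24*(-4) = -96)
-12726 + C(162, -87) = -12726 - 96 = -12822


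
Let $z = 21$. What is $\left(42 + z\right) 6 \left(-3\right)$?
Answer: $-1134$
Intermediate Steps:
$\left(42 + z\right) 6 \left(-3\right) = \left(42 + 21\right) 6 \left(-3\right) = 63 \left(-18\right) = -1134$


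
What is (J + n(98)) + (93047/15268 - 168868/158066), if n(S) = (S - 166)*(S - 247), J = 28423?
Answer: 46529451810659/1206675844 ≈ 38560.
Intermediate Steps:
n(S) = (-247 + S)*(-166 + S) (n(S) = (-166 + S)*(-247 + S) = (-247 + S)*(-166 + S))
(J + n(98)) + (93047/15268 - 168868/158066) = (28423 + (41002 + 98² - 413*98)) + (93047/15268 - 168868/158066) = (28423 + (41002 + 9604 - 40474)) + (93047*(1/15268) - 168868*1/158066) = (28423 + 10132) + (93047/15268 - 84434/79033) = 38555 + 6064645239/1206675844 = 46529451810659/1206675844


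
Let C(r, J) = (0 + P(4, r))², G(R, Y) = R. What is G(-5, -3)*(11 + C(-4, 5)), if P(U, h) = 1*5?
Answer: -180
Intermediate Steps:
P(U, h) = 5
C(r, J) = 25 (C(r, J) = (0 + 5)² = 5² = 25)
G(-5, -3)*(11 + C(-4, 5)) = -5*(11 + 25) = -5*36 = -180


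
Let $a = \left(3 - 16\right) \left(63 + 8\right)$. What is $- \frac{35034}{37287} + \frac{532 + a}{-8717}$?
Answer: $- \frac{4214669}{4710591} \approx -0.89472$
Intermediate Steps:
$a = -923$ ($a = \left(3 - 16\right) 71 = \left(-13\right) 71 = -923$)
$- \frac{35034}{37287} + \frac{532 + a}{-8717} = - \frac{35034}{37287} + \frac{532 - 923}{-8717} = \left(-35034\right) \frac{1}{37287} - - \frac{17}{379} = - \frac{11678}{12429} + \frac{17}{379} = - \frac{4214669}{4710591}$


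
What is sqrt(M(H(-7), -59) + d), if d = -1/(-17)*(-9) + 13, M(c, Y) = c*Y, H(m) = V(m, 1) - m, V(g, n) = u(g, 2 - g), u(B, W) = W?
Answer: 2*I*sqrt(67303)/17 ≈ 30.521*I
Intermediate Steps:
V(g, n) = 2 - g
H(m) = 2 - 2*m (H(m) = (2 - m) - m = 2 - 2*m)
M(c, Y) = Y*c
d = 212/17 (d = -1*(-1/17)*(-9) + 13 = (1/17)*(-9) + 13 = -9/17 + 13 = 212/17 ≈ 12.471)
sqrt(M(H(-7), -59) + d) = sqrt(-59*(2 - 2*(-7)) + 212/17) = sqrt(-59*(2 + 14) + 212/17) = sqrt(-59*16 + 212/17) = sqrt(-944 + 212/17) = sqrt(-15836/17) = 2*I*sqrt(67303)/17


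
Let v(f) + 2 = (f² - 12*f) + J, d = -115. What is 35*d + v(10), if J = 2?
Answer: -4045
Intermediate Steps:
v(f) = f² - 12*f (v(f) = -2 + ((f² - 12*f) + 2) = -2 + (2 + f² - 12*f) = f² - 12*f)
35*d + v(10) = 35*(-115) + 10*(-12 + 10) = -4025 + 10*(-2) = -4025 - 20 = -4045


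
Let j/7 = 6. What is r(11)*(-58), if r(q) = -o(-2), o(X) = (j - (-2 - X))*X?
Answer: -4872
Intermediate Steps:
j = 42 (j = 7*6 = 42)
o(X) = X*(44 + X) (o(X) = (42 - (-2 - X))*X = (42 + (2 + X))*X = (44 + X)*X = X*(44 + X))
r(q) = 84 (r(q) = -(-2)*(44 - 2) = -(-2)*42 = -1*(-84) = 84)
r(11)*(-58) = 84*(-58) = -4872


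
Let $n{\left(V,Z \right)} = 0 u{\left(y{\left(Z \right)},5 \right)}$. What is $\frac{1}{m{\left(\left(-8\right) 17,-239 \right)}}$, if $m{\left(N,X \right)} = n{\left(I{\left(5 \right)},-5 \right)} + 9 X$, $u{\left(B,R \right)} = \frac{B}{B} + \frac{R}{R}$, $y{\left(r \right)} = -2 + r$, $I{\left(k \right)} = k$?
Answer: $- \frac{1}{2151} \approx -0.0004649$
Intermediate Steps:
$u{\left(B,R \right)} = 2$ ($u{\left(B,R \right)} = 1 + 1 = 2$)
$n{\left(V,Z \right)} = 0$ ($n{\left(V,Z \right)} = 0 \cdot 2 = 0$)
$m{\left(N,X \right)} = 9 X$ ($m{\left(N,X \right)} = 0 + 9 X = 9 X$)
$\frac{1}{m{\left(\left(-8\right) 17,-239 \right)}} = \frac{1}{9 \left(-239\right)} = \frac{1}{-2151} = - \frac{1}{2151}$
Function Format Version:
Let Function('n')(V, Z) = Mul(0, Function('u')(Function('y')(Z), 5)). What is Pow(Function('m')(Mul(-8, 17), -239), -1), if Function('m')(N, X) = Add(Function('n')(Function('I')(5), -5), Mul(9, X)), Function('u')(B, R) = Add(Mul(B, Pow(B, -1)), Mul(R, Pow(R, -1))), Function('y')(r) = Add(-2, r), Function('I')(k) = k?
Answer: Rational(-1, 2151) ≈ -0.00046490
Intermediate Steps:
Function('u')(B, R) = 2 (Function('u')(B, R) = Add(1, 1) = 2)
Function('n')(V, Z) = 0 (Function('n')(V, Z) = Mul(0, 2) = 0)
Function('m')(N, X) = Mul(9, X) (Function('m')(N, X) = Add(0, Mul(9, X)) = Mul(9, X))
Pow(Function('m')(Mul(-8, 17), -239), -1) = Pow(Mul(9, -239), -1) = Pow(-2151, -1) = Rational(-1, 2151)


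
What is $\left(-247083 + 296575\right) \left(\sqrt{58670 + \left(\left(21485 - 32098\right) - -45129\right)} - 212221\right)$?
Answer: $-10503241732 + 148476 \sqrt{10354} \approx -1.0488 \cdot 10^{10}$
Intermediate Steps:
$\left(-247083 + 296575\right) \left(\sqrt{58670 + \left(\left(21485 - 32098\right) - -45129\right)} - 212221\right) = 49492 \left(\sqrt{58670 + \left(\left(21485 - 32098\right) + 45129\right)} - 212221\right) = 49492 \left(\sqrt{58670 + \left(-10613 + 45129\right)} - 212221\right) = 49492 \left(\sqrt{58670 + 34516} - 212221\right) = 49492 \left(\sqrt{93186} - 212221\right) = 49492 \left(3 \sqrt{10354} - 212221\right) = 49492 \left(-212221 + 3 \sqrt{10354}\right) = -10503241732 + 148476 \sqrt{10354}$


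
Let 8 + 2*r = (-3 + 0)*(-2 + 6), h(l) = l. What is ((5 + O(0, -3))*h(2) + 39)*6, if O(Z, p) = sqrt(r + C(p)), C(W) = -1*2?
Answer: 294 + 24*I*sqrt(3) ≈ 294.0 + 41.569*I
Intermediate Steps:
C(W) = -2
r = -10 (r = -4 + ((-3 + 0)*(-2 + 6))/2 = -4 + (-3*4)/2 = -4 + (1/2)*(-12) = -4 - 6 = -10)
O(Z, p) = 2*I*sqrt(3) (O(Z, p) = sqrt(-10 - 2) = sqrt(-12) = 2*I*sqrt(3))
((5 + O(0, -3))*h(2) + 39)*6 = ((5 + 2*I*sqrt(3))*2 + 39)*6 = ((10 + 4*I*sqrt(3)) + 39)*6 = (49 + 4*I*sqrt(3))*6 = 294 + 24*I*sqrt(3)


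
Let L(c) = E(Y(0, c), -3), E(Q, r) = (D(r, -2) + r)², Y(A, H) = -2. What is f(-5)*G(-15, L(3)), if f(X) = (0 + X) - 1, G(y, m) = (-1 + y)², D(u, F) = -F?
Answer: -1536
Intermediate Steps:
E(Q, r) = (2 + r)² (E(Q, r) = (-1*(-2) + r)² = (2 + r)²)
L(c) = 1 (L(c) = (2 - 3)² = (-1)² = 1)
f(X) = -1 + X (f(X) = X - 1 = -1 + X)
f(-5)*G(-15, L(3)) = (-1 - 5)*(-1 - 15)² = -6*(-16)² = -6*256 = -1536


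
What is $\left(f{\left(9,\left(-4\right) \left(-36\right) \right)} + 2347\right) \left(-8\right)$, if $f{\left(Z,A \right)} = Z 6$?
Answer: $-19208$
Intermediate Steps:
$f{\left(Z,A \right)} = 6 Z$
$\left(f{\left(9,\left(-4\right) \left(-36\right) \right)} + 2347\right) \left(-8\right) = \left(6 \cdot 9 + 2347\right) \left(-8\right) = \left(54 + 2347\right) \left(-8\right) = 2401 \left(-8\right) = -19208$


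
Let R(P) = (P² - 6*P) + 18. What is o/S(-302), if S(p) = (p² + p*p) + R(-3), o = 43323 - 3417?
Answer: 39906/182453 ≈ 0.21872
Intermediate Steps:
R(P) = 18 + P² - 6*P
o = 39906
S(p) = 45 + 2*p² (S(p) = (p² + p*p) + (18 + (-3)² - 6*(-3)) = (p² + p²) + (18 + 9 + 18) = 2*p² + 45 = 45 + 2*p²)
o/S(-302) = 39906/(45 + 2*(-302)²) = 39906/(45 + 2*91204) = 39906/(45 + 182408) = 39906/182453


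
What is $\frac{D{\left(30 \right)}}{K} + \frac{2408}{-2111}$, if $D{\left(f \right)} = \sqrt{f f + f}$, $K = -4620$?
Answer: $- \frac{2408}{2111} - \frac{\sqrt{930}}{4620} \approx -1.1473$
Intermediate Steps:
$D{\left(f \right)} = \sqrt{f + f^{2}}$ ($D{\left(f \right)} = \sqrt{f^{2} + f} = \sqrt{f + f^{2}}$)
$\frac{D{\left(30 \right)}}{K} + \frac{2408}{-2111} = \frac{\sqrt{30 \left(1 + 30\right)}}{-4620} + \frac{2408}{-2111} = \sqrt{30 \cdot 31} \left(- \frac{1}{4620}\right) + 2408 \left(- \frac{1}{2111}\right) = \sqrt{930} \left(- \frac{1}{4620}\right) - \frac{2408}{2111} = - \frac{\sqrt{930}}{4620} - \frac{2408}{2111} = - \frac{2408}{2111} - \frac{\sqrt{930}}{4620}$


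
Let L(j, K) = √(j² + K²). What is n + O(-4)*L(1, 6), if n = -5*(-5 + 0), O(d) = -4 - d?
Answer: 25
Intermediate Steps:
n = 25 (n = -5*(-5) = 25)
L(j, K) = √(K² + j²)
n + O(-4)*L(1, 6) = 25 + (-4 - 1*(-4))*√(6² + 1²) = 25 + (-4 + 4)*√(36 + 1) = 25 + 0*√37 = 25 + 0 = 25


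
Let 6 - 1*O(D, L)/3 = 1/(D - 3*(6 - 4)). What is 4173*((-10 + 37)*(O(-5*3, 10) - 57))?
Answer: -30646512/7 ≈ -4.3781e+6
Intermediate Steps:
O(D, L) = 18 - 3/(-6 + D) (O(D, L) = 18 - 3/(D - 3*(6 - 4)) = 18 - 3/(D - 3*2) = 18 - 3/(D - 6) = 18 - 3/(-6 + D))
4173*((-10 + 37)*(O(-5*3, 10) - 57)) = 4173*((-10 + 37)*(3*(-37 + 6*(-5*3))/(-6 - 5*3) - 57)) = 4173*(27*(3*(-37 + 6*(-15))/(-6 - 15) - 57)) = 4173*(27*(3*(-37 - 90)/(-21) - 57)) = 4173*(27*(3*(-1/21)*(-127) - 57)) = 4173*(27*(127/7 - 57)) = 4173*(27*(-272/7)) = 4173*(-7344/7) = -30646512/7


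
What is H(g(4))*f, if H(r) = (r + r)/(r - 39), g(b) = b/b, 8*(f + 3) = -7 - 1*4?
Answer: 35/152 ≈ 0.23026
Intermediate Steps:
f = -35/8 (f = -3 + (-7 - 1*4)/8 = -3 + (-7 - 4)/8 = -3 + (1/8)*(-11) = -3 - 11/8 = -35/8 ≈ -4.3750)
g(b) = 1
H(r) = 2*r/(-39 + r) (H(r) = (2*r)/(-39 + r) = 2*r/(-39 + r))
H(g(4))*f = (2*1/(-39 + 1))*(-35/8) = (2*1/(-38))*(-35/8) = (2*1*(-1/38))*(-35/8) = -1/19*(-35/8) = 35/152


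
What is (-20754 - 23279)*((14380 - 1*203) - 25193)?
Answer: 485067528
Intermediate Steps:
(-20754 - 23279)*((14380 - 1*203) - 25193) = -44033*((14380 - 203) - 25193) = -44033*(14177 - 25193) = -44033*(-11016) = 485067528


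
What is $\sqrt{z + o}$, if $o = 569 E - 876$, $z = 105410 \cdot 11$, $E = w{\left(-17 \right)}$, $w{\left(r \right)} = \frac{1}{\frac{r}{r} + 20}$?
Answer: $\frac{\sqrt{510969543}}{21} \approx 1076.4$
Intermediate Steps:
$w{\left(r \right)} = \frac{1}{21}$ ($w{\left(r \right)} = \frac{1}{1 + 20} = \frac{1}{21}$)
$E = \frac{1}{21} \approx 0.047619$
$z = 1159510$
$o = - \frac{17827}{21}$ ($o = 569 \cdot \frac{1}{21} - 876 = \frac{569}{21} - 876 = - \frac{17827}{21} \approx -848.9$)
$\sqrt{z + o} = \sqrt{1159510 - \frac{17827}{21}} = \sqrt{\frac{24331883}{21}} = \frac{\sqrt{510969543}}{21}$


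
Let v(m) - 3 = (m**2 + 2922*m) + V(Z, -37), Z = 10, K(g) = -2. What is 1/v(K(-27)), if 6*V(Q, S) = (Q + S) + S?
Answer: -3/17543 ≈ -0.00017101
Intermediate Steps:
V(Q, S) = S/3 + Q/6 (V(Q, S) = ((Q + S) + S)/6 = (Q + 2*S)/6 = S/3 + Q/6)
v(m) = -23/3 + m**2 + 2922*m (v(m) = 3 + ((m**2 + 2922*m) + ((1/3)*(-37) + (1/6)*10)) = 3 + ((m**2 + 2922*m) + (-37/3 + 5/3)) = 3 + ((m**2 + 2922*m) - 32/3) = 3 + (-32/3 + m**2 + 2922*m) = -23/3 + m**2 + 2922*m)
1/v(K(-27)) = 1/(-23/3 + (-2)**2 + 2922*(-2)) = 1/(-23/3 + 4 - 5844) = 1/(-17543/3) = -3/17543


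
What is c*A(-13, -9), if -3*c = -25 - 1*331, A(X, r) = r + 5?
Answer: -1424/3 ≈ -474.67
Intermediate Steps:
A(X, r) = 5 + r
c = 356/3 (c = -(-25 - 1*331)/3 = -(-25 - 331)/3 = -⅓*(-356) = 356/3 ≈ 118.67)
c*A(-13, -9) = 356*(5 - 9)/3 = (356/3)*(-4) = -1424/3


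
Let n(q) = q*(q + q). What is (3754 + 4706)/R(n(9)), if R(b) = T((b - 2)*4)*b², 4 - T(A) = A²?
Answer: -235/298595484 ≈ -7.8702e-7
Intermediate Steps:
T(A) = 4 - A²
n(q) = 2*q² (n(q) = q*(2*q) = 2*q²)
R(b) = b²*(4 - (-8 + 4*b)²) (R(b) = (4 - ((b - 2)*4)²)*b² = (4 - ((-2 + b)*4)²)*b² = (4 - (-8 + 4*b)²)*b² = b²*(4 - (-8 + 4*b)²))
(3754 + 4706)/R(n(9)) = (3754 + 4706)/(((2*9²)²*(4 - 16*(-2 + 2*9²)²))) = 8460/(((2*81)²*(4 - 16*(-2 + 2*81)²))) = 8460/((162²*(4 - 16*(-2 + 162)²))) = 8460/((26244*(4 - 16*160²))) = 8460/((26244*(4 - 16*25600))) = 8460/((26244*(4 - 409600))) = 8460/((26244*(-409596))) = 8460/(-10749437424) = 8460*(-1/10749437424) = -235/298595484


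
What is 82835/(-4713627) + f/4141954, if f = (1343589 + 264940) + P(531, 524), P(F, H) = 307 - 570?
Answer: 3618833640596/9761813103579 ≈ 0.37071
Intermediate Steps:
P(F, H) = -263
f = 1608266 (f = (1343589 + 264940) - 263 = 1608529 - 263 = 1608266)
82835/(-4713627) + f/4141954 = 82835/(-4713627) + 1608266/4141954 = 82835*(-1/4713627) + 1608266*(1/4141954) = -82835/4713627 + 804133/2070977 = 3618833640596/9761813103579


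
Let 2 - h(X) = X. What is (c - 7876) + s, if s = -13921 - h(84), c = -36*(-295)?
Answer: -11095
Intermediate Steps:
h(X) = 2 - X
c = 10620
s = -13839 (s = -13921 - (2 - 1*84) = -13921 - (2 - 84) = -13921 - 1*(-82) = -13921 + 82 = -13839)
(c - 7876) + s = (10620 - 7876) - 13839 = 2744 - 13839 = -11095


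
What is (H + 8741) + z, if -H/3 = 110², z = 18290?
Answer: -9269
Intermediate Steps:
H = -36300 (H = -3*110² = -3*12100 = -36300)
(H + 8741) + z = (-36300 + 8741) + 18290 = -27559 + 18290 = -9269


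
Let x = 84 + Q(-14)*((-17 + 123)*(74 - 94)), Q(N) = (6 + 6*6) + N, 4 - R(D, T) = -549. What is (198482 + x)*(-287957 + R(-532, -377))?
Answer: -40008361224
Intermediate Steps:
R(D, T) = 553 (R(D, T) = 4 - 1*(-549) = 4 + 549 = 553)
Q(N) = 42 + N (Q(N) = (6 + 36) + N = 42 + N)
x = -59276 (x = 84 + (42 - 14)*((-17 + 123)*(74 - 94)) = 84 + 28*(106*(-20)) = 84 + 28*(-2120) = 84 - 59360 = -59276)
(198482 + x)*(-287957 + R(-532, -377)) = (198482 - 59276)*(-287957 + 553) = 139206*(-287404) = -40008361224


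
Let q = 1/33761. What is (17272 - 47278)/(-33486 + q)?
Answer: 1013032566/1130520845 ≈ 0.89608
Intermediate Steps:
q = 1/33761 ≈ 2.9620e-5
(17272 - 47278)/(-33486 + q) = (17272 - 47278)/(-33486 + 1/33761) = -30006/(-1130520845/33761) = -30006*(-33761/1130520845) = 1013032566/1130520845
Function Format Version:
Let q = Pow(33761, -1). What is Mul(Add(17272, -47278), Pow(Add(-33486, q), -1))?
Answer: Rational(1013032566, 1130520845) ≈ 0.89608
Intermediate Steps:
q = Rational(1, 33761) ≈ 2.9620e-5
Mul(Add(17272, -47278), Pow(Add(-33486, q), -1)) = Mul(Add(17272, -47278), Pow(Add(-33486, Rational(1, 33761)), -1)) = Mul(-30006, Pow(Rational(-1130520845, 33761), -1)) = Mul(-30006, Rational(-33761, 1130520845)) = Rational(1013032566, 1130520845)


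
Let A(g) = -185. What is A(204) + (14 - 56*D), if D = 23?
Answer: -1459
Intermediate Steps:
A(204) + (14 - 56*D) = -185 + (14 - 56*23) = -185 + (14 - 1288) = -185 - 1274 = -1459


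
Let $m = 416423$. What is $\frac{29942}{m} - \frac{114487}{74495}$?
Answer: $- \frac{45444490711}{31021431385} \approx -1.4649$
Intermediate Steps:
$\frac{29942}{m} - \frac{114487}{74495} = \frac{29942}{416423} - \frac{114487}{74495} = - \frac{45444490711}{31021431385}$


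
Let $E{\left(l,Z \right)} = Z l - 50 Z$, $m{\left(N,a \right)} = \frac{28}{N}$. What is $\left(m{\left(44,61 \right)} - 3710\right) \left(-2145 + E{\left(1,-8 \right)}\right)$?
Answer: $\frac{71527659}{11} \approx 6.5025 \cdot 10^{6}$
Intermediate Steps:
$E{\left(l,Z \right)} = - 50 Z + Z l$
$\left(m{\left(44,61 \right)} - 3710\right) \left(-2145 + E{\left(1,-8 \right)}\right) = \left(\frac{28}{44} - 3710\right) \left(-2145 - 8 \left(-50 + 1\right)\right) = \left(28 \cdot \frac{1}{44} - 3710\right) \left(-2145 - -392\right) = \left(\frac{7}{11} - 3710\right) \left(-2145 + 392\right) = \left(- \frac{40803}{11}\right) \left(-1753\right) = \frac{71527659}{11}$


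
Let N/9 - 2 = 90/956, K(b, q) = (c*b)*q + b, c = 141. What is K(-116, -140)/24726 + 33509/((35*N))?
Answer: 2047670572/14279265 ≈ 143.40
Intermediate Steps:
K(b, q) = b + 141*b*q (K(b, q) = (141*b)*q + b = 141*b*q + b = b + 141*b*q)
N = 9009/478 (N = 18 + 9*(90/956) = 18 + 9*(90*(1/956)) = 18 + 9*(45/478) = 18 + 405/478 = 9009/478 ≈ 18.847)
K(-116, -140)/24726 + 33509/((35*N)) = -116*(1 + 141*(-140))/24726 + 33509/((35*(9009/478))) = -116*(1 - 19740)*(1/24726) + 33509/(315315/478) = -116*(-19739)*(1/24726) + 33509*(478/315315) = 2289724*(1/24726) + 2288186/45045 = 1144862/12363 + 2288186/45045 = 2047670572/14279265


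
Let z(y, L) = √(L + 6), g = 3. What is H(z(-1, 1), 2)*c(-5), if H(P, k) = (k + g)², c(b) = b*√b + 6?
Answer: 150 - 125*I*√5 ≈ 150.0 - 279.51*I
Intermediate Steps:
z(y, L) = √(6 + L)
c(b) = 6 + b^(3/2) (c(b) = b^(3/2) + 6 = 6 + b^(3/2))
H(P, k) = (3 + k)² (H(P, k) = (k + 3)² = (3 + k)²)
H(z(-1, 1), 2)*c(-5) = (3 + 2)²*(6 + (-5)^(3/2)) = 5²*(6 - 5*I*√5) = 25*(6 - 5*I*√5) = 150 - 125*I*√5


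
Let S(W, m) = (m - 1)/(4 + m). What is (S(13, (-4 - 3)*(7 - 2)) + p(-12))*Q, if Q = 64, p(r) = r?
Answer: -21504/31 ≈ -693.68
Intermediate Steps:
S(W, m) = (-1 + m)/(4 + m)
(S(13, (-4 - 3)*(7 - 2)) + p(-12))*Q = ((-1 + (-4 - 3)*(7 - 2))/(4 + (-4 - 3)*(7 - 2)) - 12)*64 = ((-1 - 7*5)/(4 - 7*5) - 12)*64 = ((-1 - 35)/(4 - 35) - 12)*64 = (-36/(-31) - 12)*64 = (-1/31*(-36) - 12)*64 = (36/31 - 12)*64 = -336/31*64 = -21504/31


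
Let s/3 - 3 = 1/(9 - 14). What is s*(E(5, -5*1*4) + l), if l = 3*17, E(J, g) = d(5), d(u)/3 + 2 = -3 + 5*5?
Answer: 4662/5 ≈ 932.40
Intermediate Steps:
s = 42/5 (s = 9 + 3/(9 - 14) = 9 + 3/(-5) = 9 + 3*(-1/5) = 9 - 3/5 = 42/5 ≈ 8.4000)
d(u) = 60 (d(u) = -6 + 3*(-3 + 5*5) = -6 + 3*(-3 + 25) = -6 + 3*22 = -6 + 66 = 60)
E(J, g) = 60
l = 51
s*(E(5, -5*1*4) + l) = 42*(60 + 51)/5 = (42/5)*111 = 4662/5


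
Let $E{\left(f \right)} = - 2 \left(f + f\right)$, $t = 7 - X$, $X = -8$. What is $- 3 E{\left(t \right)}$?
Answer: $180$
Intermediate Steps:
$t = 15$ ($t = 7 - -8 = 7 + 8 = 15$)
$E{\left(f \right)} = - 4 f$ ($E{\left(f \right)} = - 2 \cdot 2 f = - 4 f$)
$- 3 E{\left(t \right)} = - 3 \left(\left(-4\right) 15\right) = \left(-3\right) \left(-60\right) = 180$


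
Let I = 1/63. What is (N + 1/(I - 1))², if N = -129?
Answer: 64979721/3844 ≈ 16904.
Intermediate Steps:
I = 1/63 ≈ 0.015873
(N + 1/(I - 1))² = (-129 + 1/(1/63 - 1))² = (-129 + 1/(-62/63))² = (-129 - 63/62)² = (-8061/62)² = 64979721/3844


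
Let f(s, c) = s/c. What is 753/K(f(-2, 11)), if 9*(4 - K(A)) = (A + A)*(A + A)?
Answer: 820017/4340 ≈ 188.94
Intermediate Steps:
K(A) = 4 - 4*A²/9 (K(A) = 4 - (A + A)*(A + A)/9 = 4 - 2*A*2*A/9 = 4 - 4*A²/9)
753/K(f(-2, 11)) = 753/(4 - 4*(-2/11)²/9) = 753/(4 - 4/9*4/121) = 753/(4 - 16/1089) = 753/(4340/1089) = 753*(1089/4340) = 820017/4340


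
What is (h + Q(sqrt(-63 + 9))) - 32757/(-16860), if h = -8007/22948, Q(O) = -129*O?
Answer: 12848117/8060485 - 387*I*sqrt(6) ≈ 1.594 - 947.95*I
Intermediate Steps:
h = -8007/22948 (h = -8007*1/22948 = -8007/22948 ≈ -0.34892)
(h + Q(sqrt(-63 + 9))) - 32757/(-16860) = (-8007/22948 - 129*sqrt(-63 + 9)) - 32757/(-16860) = (-8007/22948 - 387*I*sqrt(6)) - 32757*(-1/16860) = (-8007/22948 - 387*I*sqrt(6)) + 10919/5620 = 12848117/8060485 - 387*I*sqrt(6)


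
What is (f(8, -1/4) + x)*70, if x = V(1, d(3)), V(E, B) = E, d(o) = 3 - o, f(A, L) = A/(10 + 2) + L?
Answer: 595/6 ≈ 99.167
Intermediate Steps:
f(A, L) = L + A/12 (f(A, L) = A/12 + L = L + A/12)
x = 1
(f(8, -1/4) + x)*70 = ((-1/4 + (1/12)*8) + 1)*70 = ((-1*¼ + ⅔) + 1)*70 = ((-¼ + ⅔) + 1)*70 = (5/12 + 1)*70 = (17/12)*70 = 595/6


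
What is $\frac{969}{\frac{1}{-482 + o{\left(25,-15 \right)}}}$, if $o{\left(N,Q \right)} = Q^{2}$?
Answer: $-249033$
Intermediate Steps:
$\frac{969}{\frac{1}{-482 + o{\left(25,-15 \right)}}} = \frac{969}{\frac{1}{-482 + \left(-15\right)^{2}}} = \frac{969}{\frac{1}{-482 + 225}} = \frac{969}{\frac{1}{-257}} = \frac{969}{- \frac{1}{257}} = 969 \left(-257\right) = -249033$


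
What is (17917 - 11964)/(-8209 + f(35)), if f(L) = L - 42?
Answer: -5953/8216 ≈ -0.72456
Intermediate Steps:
f(L) = -42 + L
(17917 - 11964)/(-8209 + f(35)) = (17917 - 11964)/(-8209 + (-42 + 35)) = 5953/(-8209 - 7) = 5953/(-8216) = 5953*(-1/8216) = -5953/8216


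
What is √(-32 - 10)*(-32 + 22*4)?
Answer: 56*I*√42 ≈ 362.92*I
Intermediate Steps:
√(-32 - 10)*(-32 + 22*4) = √(-42)*(-32 + 88) = (I*√42)*56 = 56*I*√42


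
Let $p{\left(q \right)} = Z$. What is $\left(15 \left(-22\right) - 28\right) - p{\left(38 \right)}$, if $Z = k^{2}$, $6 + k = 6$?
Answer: $-358$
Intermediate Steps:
$k = 0$ ($k = -6 + 6 = 0$)
$Z = 0$ ($Z = 0^{2} = 0$)
$p{\left(q \right)} = 0$
$\left(15 \left(-22\right) - 28\right) - p{\left(38 \right)} = \left(15 \left(-22\right) - 28\right) - 0 = \left(-330 - 28\right) + 0 = -358 + 0 = -358$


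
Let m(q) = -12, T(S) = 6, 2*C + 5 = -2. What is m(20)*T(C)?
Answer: -72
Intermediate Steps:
C = -7/2 (C = -5/2 + (1/2)*(-2) = -5/2 - 1 = -7/2 ≈ -3.5000)
m(20)*T(C) = -12*6 = -72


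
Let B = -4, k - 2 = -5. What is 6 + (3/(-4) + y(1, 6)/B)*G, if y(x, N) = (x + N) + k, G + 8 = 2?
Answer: 33/2 ≈ 16.500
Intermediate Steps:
k = -3 (k = 2 - 5 = -3)
G = -6 (G = -8 + 2 = -6)
y(x, N) = -3 + N + x (y(x, N) = (x + N) - 3 = (N + x) - 3 = -3 + N + x)
6 + (3/(-4) + y(1, 6)/B)*G = 6 + (3/(-4) + (-3 + 6 + 1)/(-4))*(-6) = 6 + (3*(-¼) + 4*(-¼))*(-6) = 6 + (-¾ - 1)*(-6) = 6 - 7/4*(-6) = 6 + 21/2 = 33/2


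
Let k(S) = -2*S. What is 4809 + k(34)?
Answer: 4741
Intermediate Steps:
4809 + k(34) = 4809 - 2*34 = 4809 - 68 = 4741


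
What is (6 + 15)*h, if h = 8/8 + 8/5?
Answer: 273/5 ≈ 54.600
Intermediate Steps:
h = 13/5 (h = 8*(⅛) + 8*(⅕) = 1 + 8/5 = 13/5 ≈ 2.6000)
(6 + 15)*h = (6 + 15)*(13/5) = 21*(13/5) = 273/5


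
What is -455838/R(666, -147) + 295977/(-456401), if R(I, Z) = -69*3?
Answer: 6302534903/2862879 ≈ 2201.5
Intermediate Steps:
R(I, Z) = -207
-455838/R(666, -147) + 295977/(-456401) = -455838/(-207) + 295977/(-456401) = -455838*(-1/207) + 295977*(-1/456401) = 151946/69 - 26907/41491 = 6302534903/2862879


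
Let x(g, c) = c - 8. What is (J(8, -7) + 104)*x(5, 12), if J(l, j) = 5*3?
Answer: 476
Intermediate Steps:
J(l, j) = 15
x(g, c) = -8 + c
(J(8, -7) + 104)*x(5, 12) = (15 + 104)*(-8 + 12) = 119*4 = 476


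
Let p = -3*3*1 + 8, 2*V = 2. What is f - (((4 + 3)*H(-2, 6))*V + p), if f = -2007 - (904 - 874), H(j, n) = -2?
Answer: -2022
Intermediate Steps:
V = 1 (V = (½)*2 = 1)
f = -2037 (f = -2007 - 1*30 = -2007 - 30 = -2037)
p = -1 (p = -9*1 + 8 = -9 + 8 = -1)
f - (((4 + 3)*H(-2, 6))*V + p) = -2037 - (((4 + 3)*(-2))*1 - 1) = -2037 - ((7*(-2))*1 - 1) = -2037 - (-14*1 - 1) = -2037 - (-14 - 1) = -2037 - 1*(-15) = -2037 + 15 = -2022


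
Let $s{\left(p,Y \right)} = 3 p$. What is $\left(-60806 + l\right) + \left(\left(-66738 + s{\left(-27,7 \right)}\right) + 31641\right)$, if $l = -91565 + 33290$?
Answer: $-154259$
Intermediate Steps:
$l = -58275$
$\left(-60806 + l\right) + \left(\left(-66738 + s{\left(-27,7 \right)}\right) + 31641\right) = \left(-60806 - 58275\right) + \left(\left(-66738 + 3 \left(-27\right)\right) + 31641\right) = -119081 + \left(\left(-66738 - 81\right) + 31641\right) = -119081 + \left(-66819 + 31641\right) = -119081 - 35178 = -154259$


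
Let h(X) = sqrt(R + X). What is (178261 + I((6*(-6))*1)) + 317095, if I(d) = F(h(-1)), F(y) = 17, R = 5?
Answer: 495373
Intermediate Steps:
h(X) = sqrt(5 + X)
I(d) = 17
(178261 + I((6*(-6))*1)) + 317095 = (178261 + 17) + 317095 = 178278 + 317095 = 495373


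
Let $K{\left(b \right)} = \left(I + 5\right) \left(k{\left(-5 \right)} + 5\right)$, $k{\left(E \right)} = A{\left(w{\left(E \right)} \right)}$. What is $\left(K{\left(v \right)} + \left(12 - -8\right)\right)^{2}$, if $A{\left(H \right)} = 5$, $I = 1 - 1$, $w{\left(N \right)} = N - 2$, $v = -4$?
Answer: $4900$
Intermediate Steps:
$w{\left(N \right)} = -2 + N$
$I = 0$ ($I = 1 - 1 = 0$)
$k{\left(E \right)} = 5$
$K{\left(b \right)} = 50$ ($K{\left(b \right)} = \left(0 + 5\right) \left(5 + 5\right) = 5 \cdot 10 = 50$)
$\left(K{\left(v \right)} + \left(12 - -8\right)\right)^{2} = \left(50 + \left(12 - -8\right)\right)^{2} = \left(50 + \left(12 + 8\right)\right)^{2} = \left(50 + 20\right)^{2} = 70^{2} = 4900$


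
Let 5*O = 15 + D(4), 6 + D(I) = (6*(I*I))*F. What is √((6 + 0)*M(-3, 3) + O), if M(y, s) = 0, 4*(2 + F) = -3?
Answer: I*√51 ≈ 7.1414*I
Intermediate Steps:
F = -11/4 (F = -2 + (¼)*(-3) = -2 - ¾ = -11/4 ≈ -2.7500)
D(I) = -6 - 33*I²/2 (D(I) = -6 + (6*(I*I))*(-11/4) = -6 + (6*I²)*(-11/4) = -6 - 33*I²/2)
O = -51 (O = (15 + (-6 - 33/2*4²))/5 = (15 + (-6 - 33/2*16))/5 = (15 + (-6 - 264))/5 = (15 - 270)/5 = (⅕)*(-255) = -51)
√((6 + 0)*M(-3, 3) + O) = √((6 + 0)*0 - 51) = √(6*0 - 51) = √(0 - 51) = √(-51) = I*√51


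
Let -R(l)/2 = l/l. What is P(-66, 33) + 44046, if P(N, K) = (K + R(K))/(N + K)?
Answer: 1453487/33 ≈ 44045.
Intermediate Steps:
R(l) = -2 (R(l) = -2*l/l = -2*1 = -2)
P(N, K) = (-2 + K)/(K + N) (P(N, K) = (K - 2)/(N + K) = (-2 + K)/(K + N))
P(-66, 33) + 44046 = (-2 + 33)/(33 - 66) + 44046 = 31/(-33) + 44046 = -1/33*31 + 44046 = -31/33 + 44046 = 1453487/33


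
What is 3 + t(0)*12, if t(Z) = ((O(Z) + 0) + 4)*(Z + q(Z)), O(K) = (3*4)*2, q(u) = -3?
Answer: -1005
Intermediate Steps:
O(K) = 24 (O(K) = 12*2 = 24)
t(Z) = -84 + 28*Z (t(Z) = ((24 + 0) + 4)*(Z - 3) = (24 + 4)*(-3 + Z) = 28*(-3 + Z) = -84 + 28*Z)
3 + t(0)*12 = 3 + (-84 + 28*0)*12 = 3 + (-84 + 0)*12 = 3 - 84*12 = 3 - 1008 = -1005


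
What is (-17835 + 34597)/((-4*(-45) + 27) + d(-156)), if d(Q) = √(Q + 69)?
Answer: 578289/7156 - 8381*I*√87/21468 ≈ 80.812 - 3.6414*I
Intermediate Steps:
d(Q) = √(69 + Q)
(-17835 + 34597)/((-4*(-45) + 27) + d(-156)) = (-17835 + 34597)/((-4*(-45) + 27) + √(69 - 156)) = 16762/((180 + 27) + √(-87)) = 16762/(207 + I*√87)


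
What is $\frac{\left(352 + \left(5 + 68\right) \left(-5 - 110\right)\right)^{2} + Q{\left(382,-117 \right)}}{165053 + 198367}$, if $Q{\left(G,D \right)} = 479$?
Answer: $\frac{16172582}{90855} \approx 178.0$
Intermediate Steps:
$\frac{\left(352 + \left(5 + 68\right) \left(-5 - 110\right)\right)^{2} + Q{\left(382,-117 \right)}}{165053 + 198367} = \frac{\left(352 + \left(5 + 68\right) \left(-5 - 110\right)\right)^{2} + 479}{165053 + 198367} = \frac{\left(352 + 73 \left(-115\right)\right)^{2} + 479}{363420} = \left(\left(352 - 8395\right)^{2} + 479\right) \frac{1}{363420} = \left(\left(-8043\right)^{2} + 479\right) \frac{1}{363420} = \left(64689849 + 479\right) \frac{1}{363420} = 64690328 \cdot \frac{1}{363420} = \frac{16172582}{90855}$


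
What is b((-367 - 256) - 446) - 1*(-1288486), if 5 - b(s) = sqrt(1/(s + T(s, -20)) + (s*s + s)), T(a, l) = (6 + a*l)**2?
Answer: 1288491 - sqrt(238816966570988785916595)/457359927 ≈ 1.2874e+6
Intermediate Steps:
b(s) = 5 - sqrt(s + s**2 + 1/(s + (6 - 20*s)**2)) (b(s) = 5 - sqrt(1/(s + (6 + s*(-20))**2) + (s*s + s)) = 5 - sqrt(1/(s + (6 - 20*s)**2) + (s**2 + s)) = 5 - sqrt(1/(s + (6 - 20*s)**2) + (s + s**2)) = 5 - sqrt(s + s**2 + 1/(s + (6 - 20*s)**2)))
b((-367 - 256) - 446) - 1*(-1288486) = (5 - sqrt((1 + ((-367 - 256) - 446)*(1 + ((-367 - 256) - 446))*(((-367 - 256) - 446) + 4*(-3 + 10*((-367 - 256) - 446))**2))/(((-367 - 256) - 446) + 4*(-3 + 10*((-367 - 256) - 446))**2))) - 1*(-1288486) = (5 - sqrt((1 + (-623 - 446)*(1 + (-623 - 446))*((-623 - 446) + 4*(-3 + 10*(-623 - 446))**2))/((-623 - 446) + 4*(-3 + 10*(-623 - 446))**2))) + 1288486 = (5 - sqrt((1 - 1069*(1 - 1069)*(-1069 + 4*(-3 + 10*(-1069))**2))/(-1069 + 4*(-3 + 10*(-1069))**2))) + 1288486 = (5 - sqrt((1 - 1069*(-1068)*(-1069 + 4*(-3 - 10690)**2))/(-1069 + 4*(-3 - 10690)**2))) + 1288486 = (5 - sqrt((1 - 1069*(-1068)*(-1069 + 4*(-10693)**2))/(-1069 + 4*(-10693)**2))) + 1288486 = (5 - sqrt((1 - 1069*(-1068)*(-1069 + 4*114340249))/(-1069 + 4*114340249))) + 1288486 = (5 - sqrt((1 - 1069*(-1068)*(-1069 + 457360996))/(-1069 + 457360996))) + 1288486 = (5 - sqrt((1 - 1069*(-1068)*457359927)/457359927)) + 1288486 = (5 - sqrt((1 + 522164169776484)/457359927)) + 1288486 = (5 - sqrt((1/457359927)*522164169776485)) + 1288486 = (5 - sqrt(522164169776485/457359927)) + 1288486 = (5 - sqrt(238816966570988785916595)/457359927) + 1288486 = 1288491 - sqrt(238816966570988785916595)/457359927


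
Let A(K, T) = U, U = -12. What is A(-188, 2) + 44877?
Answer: 44865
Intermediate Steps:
A(K, T) = -12
A(-188, 2) + 44877 = -12 + 44877 = 44865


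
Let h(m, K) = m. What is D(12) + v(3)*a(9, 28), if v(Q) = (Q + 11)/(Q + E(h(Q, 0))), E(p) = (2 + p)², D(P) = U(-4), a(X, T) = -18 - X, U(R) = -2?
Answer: -31/2 ≈ -15.500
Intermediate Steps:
D(P) = -2
v(Q) = (11 + Q)/(Q + (2 + Q)²) (v(Q) = (Q + 11)/(Q + (2 + Q)²) = (11 + Q)/(Q + (2 + Q)²))
D(12) + v(3)*a(9, 28) = -2 + ((11 + 3)/(3 + (2 + 3)²))*(-18 - 1*9) = -2 + (14/(3 + 5²))*(-18 - 9) = -2 + (14/(3 + 25))*(-27) = -2 + (14/28)*(-27) = -2 + ((1/28)*14)*(-27) = -2 + (½)*(-27) = -2 - 27/2 = -31/2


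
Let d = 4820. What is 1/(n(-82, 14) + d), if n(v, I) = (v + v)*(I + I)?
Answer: 1/228 ≈ 0.0043860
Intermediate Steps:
n(v, I) = 4*I*v (n(v, I) = (2*v)*(2*I) = 4*I*v)
1/(n(-82, 14) + d) = 1/(4*14*(-82) + 4820) = 1/(-4592 + 4820) = 1/228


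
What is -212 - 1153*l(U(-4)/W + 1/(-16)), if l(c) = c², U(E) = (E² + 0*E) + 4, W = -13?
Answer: -137026985/43264 ≈ -3167.2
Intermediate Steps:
U(E) = 4 + E² (U(E) = (E² + 0) + 4 = E² + 4 = 4 + E²)
-212 - 1153*l(U(-4)/W + 1/(-16)) = -212 - 1153*((4 + (-4)²)/(-13) + 1/(-16))² = -212 - 1153*((4 + 16)*(-1/13) + 1*(-1/16))² = -212 - 1153*(20*(-1/13) - 1/16)² = -212 - 1153*(-20/13 - 1/16)² = -212 - 1153*(-333/208)² = -212 - 1153*110889/43264 = -212 - 127855017/43264 = -137026985/43264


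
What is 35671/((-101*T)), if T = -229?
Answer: 35671/23129 ≈ 1.5423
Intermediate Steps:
35671/((-101*T)) = 35671/((-101*(-229))) = 35671/23129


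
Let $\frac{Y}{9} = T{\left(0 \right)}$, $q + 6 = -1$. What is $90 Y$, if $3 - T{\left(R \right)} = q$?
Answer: $8100$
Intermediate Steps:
$q = -7$ ($q = -6 - 1 = -7$)
$T{\left(R \right)} = 10$ ($T{\left(R \right)} = 3 - -7 = 3 + 7 = 10$)
$Y = 90$ ($Y = 9 \cdot 10 = 90$)
$90 Y = 90 \cdot 90 = 8100$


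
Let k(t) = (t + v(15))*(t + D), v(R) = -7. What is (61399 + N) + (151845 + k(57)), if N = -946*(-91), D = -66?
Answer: 298880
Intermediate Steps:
k(t) = (-66 + t)*(-7 + t) (k(t) = (t - 7)*(t - 66) = (-7 + t)*(-66 + t) = (-66 + t)*(-7 + t))
N = 86086
(61399 + N) + (151845 + k(57)) = (61399 + 86086) + (151845 + (462 + 57² - 73*57)) = 147485 + (151845 + (462 + 3249 - 4161)) = 147485 + (151845 - 450) = 147485 + 151395 = 298880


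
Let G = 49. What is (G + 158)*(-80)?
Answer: -16560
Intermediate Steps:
(G + 158)*(-80) = (49 + 158)*(-80) = 207*(-80) = -16560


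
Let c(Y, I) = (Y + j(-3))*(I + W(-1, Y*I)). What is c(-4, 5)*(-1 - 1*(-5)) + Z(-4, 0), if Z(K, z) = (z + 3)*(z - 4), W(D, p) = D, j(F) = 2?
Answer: -44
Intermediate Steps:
Z(K, z) = (-4 + z)*(3 + z) (Z(K, z) = (3 + z)*(-4 + z) = (-4 + z)*(3 + z))
c(Y, I) = (-1 + I)*(2 + Y) (c(Y, I) = (Y + 2)*(I - 1) = (2 + Y)*(-1 + I) = (-1 + I)*(2 + Y))
c(-4, 5)*(-1 - 1*(-5)) + Z(-4, 0) = (-2 - 1*(-4) + 2*5 + 5*(-4))*(-1 - 1*(-5)) + (-12 + 0**2 - 1*0) = (-2 + 4 + 10 - 20)*(-1 + 5) + (-12 + 0 + 0) = -8*4 - 12 = -32 - 12 = -44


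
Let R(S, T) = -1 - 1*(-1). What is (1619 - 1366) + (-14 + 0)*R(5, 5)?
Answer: 253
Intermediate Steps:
R(S, T) = 0 (R(S, T) = -1 + 1 = 0)
(1619 - 1366) + (-14 + 0)*R(5, 5) = (1619 - 1366) + (-14 + 0)*0 = 253 - 14*0 = 253 + 0 = 253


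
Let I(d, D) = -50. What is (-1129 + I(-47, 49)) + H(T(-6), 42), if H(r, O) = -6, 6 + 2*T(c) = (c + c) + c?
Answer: -1185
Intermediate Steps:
T(c) = -3 + 3*c/2 (T(c) = -3 + ((c + c) + c)/2 = -3 + (2*c + c)/2 = -3 + (3*c)/2 = -3 + 3*c/2)
(-1129 + I(-47, 49)) + H(T(-6), 42) = (-1129 - 50) - 6 = -1179 - 6 = -1185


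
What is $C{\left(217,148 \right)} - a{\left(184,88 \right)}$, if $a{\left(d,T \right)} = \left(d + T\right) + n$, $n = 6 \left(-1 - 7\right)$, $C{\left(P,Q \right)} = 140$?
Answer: $-84$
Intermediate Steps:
$n = -48$ ($n = 6 \left(-8\right) = -48$)
$a{\left(d,T \right)} = -48 + T + d$ ($a{\left(d,T \right)} = \left(d + T\right) - 48 = \left(T + d\right) - 48 = -48 + T + d$)
$C{\left(217,148 \right)} - a{\left(184,88 \right)} = 140 - \left(-48 + 88 + 184\right) = 140 - 224 = -84$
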